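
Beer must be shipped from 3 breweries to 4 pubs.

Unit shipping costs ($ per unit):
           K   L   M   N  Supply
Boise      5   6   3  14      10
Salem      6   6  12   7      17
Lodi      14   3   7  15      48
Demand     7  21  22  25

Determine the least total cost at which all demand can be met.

479

An optimal shipping plan:
  Boise→K: 7 kegs
  Boise→M: 3 kegs
  Salem→N: 17 kegs
  Lodi→L: 21 kegs
  Lodi→M: 19 kegs
  Lodi→N: 8 kegs
Total cost = $479.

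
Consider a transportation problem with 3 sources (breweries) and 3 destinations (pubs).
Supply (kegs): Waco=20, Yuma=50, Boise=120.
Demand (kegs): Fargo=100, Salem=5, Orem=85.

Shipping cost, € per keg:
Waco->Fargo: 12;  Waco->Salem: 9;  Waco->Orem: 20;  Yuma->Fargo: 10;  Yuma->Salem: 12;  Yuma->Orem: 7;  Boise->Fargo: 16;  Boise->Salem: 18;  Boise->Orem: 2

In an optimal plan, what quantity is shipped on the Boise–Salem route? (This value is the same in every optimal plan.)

0

Solving gives:
  Waco to Fargo: 15 × €12 = €180
  Waco to Salem: 5 × €9 = €45
  Yuma to Fargo: 50 × €10 = €500
  Boise to Fargo: 35 × €16 = €560
  Boise to Orem: 85 × €2 = €170
Total cost = €1455.
The route Boise→Salem is not used.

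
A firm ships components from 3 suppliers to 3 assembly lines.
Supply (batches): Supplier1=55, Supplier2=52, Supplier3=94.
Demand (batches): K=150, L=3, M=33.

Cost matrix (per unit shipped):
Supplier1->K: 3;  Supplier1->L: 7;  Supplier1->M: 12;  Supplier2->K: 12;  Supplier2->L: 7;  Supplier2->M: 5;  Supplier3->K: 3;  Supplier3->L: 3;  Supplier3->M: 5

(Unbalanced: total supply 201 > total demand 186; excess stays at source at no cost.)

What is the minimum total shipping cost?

645

A cheapest plan:
  Supplier1–K: 55 × 3 = 165
  Supplier2–K: 1 × 12 = 12
  Supplier2–L: 3 × 7 = 21
  Supplier2–M: 33 × 5 = 165
  Supplier3–K: 94 × 3 = 282
Total = 165 + 12 + 21 + 165 + 282 = 645.
(Supply check: Supplier1 ships 55; Supplier2 ships 37; Supplier3 ships 94.)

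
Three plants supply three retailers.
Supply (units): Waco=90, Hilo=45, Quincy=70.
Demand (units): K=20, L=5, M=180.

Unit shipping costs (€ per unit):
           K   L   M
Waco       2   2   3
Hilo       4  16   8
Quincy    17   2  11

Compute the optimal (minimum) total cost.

One minimum-cost allocation:
  Waco→M: 90 × €3 = €270
  Hilo→K: 20 × €4 = €80
  Hilo→M: 25 × €8 = €200
  Quincy→L: 5 × €2 = €10
  Quincy→M: 65 × €11 = €715
Total = 270 + 80 + 200 + 10 + 715 = €1275.
(Supply check: Waco ships 90; Hilo ships 45; Quincy ships 70.)

1275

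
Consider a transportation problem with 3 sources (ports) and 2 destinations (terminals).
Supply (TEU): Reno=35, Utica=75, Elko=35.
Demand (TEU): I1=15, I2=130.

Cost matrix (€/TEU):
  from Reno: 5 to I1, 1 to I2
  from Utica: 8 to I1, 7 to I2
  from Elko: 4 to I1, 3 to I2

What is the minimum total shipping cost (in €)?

One minimum-cost allocation:
  Reno to I2: 35 × €1 = €35
  Utica to I1: 15 × €8 = €120
  Utica to I2: 60 × €7 = €420
  Elko to I2: 35 × €3 = €105
Total = 35 + 120 + 420 + 105 = €680.
(Supply check: Reno ships 35; Utica ships 75; Elko ships 35.)

680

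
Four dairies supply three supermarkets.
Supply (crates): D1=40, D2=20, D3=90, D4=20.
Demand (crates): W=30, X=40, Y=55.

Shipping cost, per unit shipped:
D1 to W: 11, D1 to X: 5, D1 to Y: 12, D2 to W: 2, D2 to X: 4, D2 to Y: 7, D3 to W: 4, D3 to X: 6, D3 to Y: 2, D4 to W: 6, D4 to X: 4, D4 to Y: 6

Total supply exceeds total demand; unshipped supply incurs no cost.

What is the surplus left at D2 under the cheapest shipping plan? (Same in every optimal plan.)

An optimal plan:
  D1–X: 20 × 5 = 100
  D2–W: 20 × 2 = 40
  D3–W: 10 × 4 = 40
  D3–Y: 55 × 2 = 110
  D4–X: 20 × 4 = 80
Total cost = 370.
D2 ships 20 of its 20, leaving 0.

0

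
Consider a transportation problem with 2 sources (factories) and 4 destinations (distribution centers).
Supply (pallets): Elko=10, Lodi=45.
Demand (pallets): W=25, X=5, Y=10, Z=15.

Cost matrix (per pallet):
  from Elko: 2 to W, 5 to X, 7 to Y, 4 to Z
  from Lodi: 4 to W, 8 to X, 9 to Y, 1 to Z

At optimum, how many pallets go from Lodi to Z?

The minimum-cost plan:
  Elko→W: 5 pallets
  Elko→X: 5 pallets
  Lodi→W: 20 pallets
  Lodi→Y: 10 pallets
  Lodi→Z: 15 pallets
Total cost = 220.
So Lodi→Z carries 15 pallets.

15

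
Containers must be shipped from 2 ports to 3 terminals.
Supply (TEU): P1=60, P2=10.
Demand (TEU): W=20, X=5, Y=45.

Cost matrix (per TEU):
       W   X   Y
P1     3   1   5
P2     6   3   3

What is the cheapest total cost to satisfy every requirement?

270

A cheapest plan:
  P1→W: 20 × 3 = 60
  P1→X: 5 × 1 = 5
  P1→Y: 35 × 5 = 175
  P2→Y: 10 × 3 = 30
Total = 60 + 5 + 175 + 30 = 270.
(Supply check: P1 ships 60; P2 ships 10.)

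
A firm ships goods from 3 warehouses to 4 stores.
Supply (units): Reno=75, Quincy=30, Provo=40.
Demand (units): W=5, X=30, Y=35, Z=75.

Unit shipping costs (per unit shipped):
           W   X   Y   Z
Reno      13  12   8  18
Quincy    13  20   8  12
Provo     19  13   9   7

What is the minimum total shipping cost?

Optimal allocation:
  Reno->W: 5 units
  Reno->X: 30 units
  Reno->Y: 35 units
  Reno->Z: 5 units
  Quincy->Z: 30 units
  Provo->Z: 40 units
Total cost = 1435.

1435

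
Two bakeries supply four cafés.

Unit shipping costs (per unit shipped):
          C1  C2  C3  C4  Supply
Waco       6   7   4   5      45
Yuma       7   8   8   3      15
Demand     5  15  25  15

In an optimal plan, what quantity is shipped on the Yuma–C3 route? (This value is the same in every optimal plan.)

Solving gives:
  Waco to C1: 5 × 6 = 30
  Waco to C2: 15 × 7 = 105
  Waco to C3: 25 × 4 = 100
  Yuma to C4: 15 × 3 = 45
Total cost = 280.
The route Yuma→C3 is not used.

0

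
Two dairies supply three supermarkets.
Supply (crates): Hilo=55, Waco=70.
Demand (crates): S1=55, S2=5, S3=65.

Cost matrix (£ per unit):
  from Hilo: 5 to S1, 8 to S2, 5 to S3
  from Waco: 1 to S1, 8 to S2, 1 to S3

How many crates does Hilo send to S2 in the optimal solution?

5

The minimum-cost plan:
  Hilo–S2: 5 × £8 = £40
  Hilo–S3: 50 × £5 = £250
  Waco–S1: 55 × £1 = £55
  Waco–S3: 15 × £1 = £15
Total cost = £360.
So Hilo→S2 carries 5 crates.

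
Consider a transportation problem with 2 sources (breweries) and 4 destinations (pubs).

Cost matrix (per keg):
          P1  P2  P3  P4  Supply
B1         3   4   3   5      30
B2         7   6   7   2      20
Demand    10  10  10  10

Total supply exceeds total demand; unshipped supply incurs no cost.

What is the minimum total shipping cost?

120

Optimal allocation:
  B1–P1: 10 × 3 = 30
  B1–P2: 10 × 4 = 40
  B1–P3: 10 × 3 = 30
  B2–P4: 10 × 2 = 20
Total = 30 + 40 + 30 + 20 = 120.
(Supply check: B1 ships 30; B2 ships 10.)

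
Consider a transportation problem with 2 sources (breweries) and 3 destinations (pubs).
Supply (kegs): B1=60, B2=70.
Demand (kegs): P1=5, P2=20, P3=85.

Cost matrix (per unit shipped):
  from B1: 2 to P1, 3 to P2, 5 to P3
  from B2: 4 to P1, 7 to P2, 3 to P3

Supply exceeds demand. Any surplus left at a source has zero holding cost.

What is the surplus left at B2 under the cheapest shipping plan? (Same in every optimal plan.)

Minimum-cost shipments:
  B1→P1: 5 × 2 = 10
  B1→P2: 20 × 3 = 60
  B1→P3: 15 × 5 = 75
  B2→P3: 70 × 3 = 210
Total cost = 355.
B2 ships 70 of its 70, leaving 0.

0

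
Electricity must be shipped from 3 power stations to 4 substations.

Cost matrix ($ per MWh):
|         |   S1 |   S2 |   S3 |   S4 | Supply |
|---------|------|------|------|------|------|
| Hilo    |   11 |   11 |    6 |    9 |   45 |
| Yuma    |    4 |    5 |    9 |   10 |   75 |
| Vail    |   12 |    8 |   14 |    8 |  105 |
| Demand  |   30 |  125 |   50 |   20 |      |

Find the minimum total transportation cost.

1475

One minimum-cost allocation:
  Hilo→S3: 45 × $6 = $270
  Yuma→S1: 30 × $4 = $120
  Yuma→S2: 40 × $5 = $200
  Yuma→S3: 5 × $9 = $45
  Vail→S2: 85 × $8 = $680
  Vail→S4: 20 × $8 = $160
Total = 270 + 120 + 200 + 45 + 680 + 160 = $1475.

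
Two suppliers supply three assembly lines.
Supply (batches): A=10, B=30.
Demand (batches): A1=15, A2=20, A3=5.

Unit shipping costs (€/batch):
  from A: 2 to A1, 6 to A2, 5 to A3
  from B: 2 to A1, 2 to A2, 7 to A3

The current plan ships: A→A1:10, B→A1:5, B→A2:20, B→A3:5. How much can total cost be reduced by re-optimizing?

Current plan cost = 10·2 + 5·2 + 20·2 + 5·7 = €105.
Optimal plan:
  A->A1: 5 × €2 = €10
  A->A3: 5 × €5 = €25
  B->A1: 10 × €2 = €20
  B->A2: 20 × €2 = €40
Optimal cost = €95.
Saving = 105 − 95 = €10.

10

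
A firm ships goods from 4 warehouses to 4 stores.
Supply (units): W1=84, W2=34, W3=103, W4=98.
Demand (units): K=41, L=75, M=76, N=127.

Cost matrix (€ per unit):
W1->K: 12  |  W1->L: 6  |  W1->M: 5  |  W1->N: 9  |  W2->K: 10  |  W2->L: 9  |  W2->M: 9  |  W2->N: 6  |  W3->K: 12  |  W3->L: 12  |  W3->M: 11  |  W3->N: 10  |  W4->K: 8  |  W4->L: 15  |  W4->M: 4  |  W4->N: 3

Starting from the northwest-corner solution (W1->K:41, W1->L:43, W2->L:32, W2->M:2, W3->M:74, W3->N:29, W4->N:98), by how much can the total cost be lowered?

282

Current plan cost = 41·12 + 43·6 + 32·9 + 2·9 + 74·11 + 29·10 + 98·3 = €2454.
Optimal plan:
  W1→L: 75 × €6 = €450
  W1→M: 9 × €5 = €45
  W2→N: 34 × €6 = €204
  W3→K: 41 × €12 = €492
  W3→M: 62 × €11 = €682
  W4→M: 5 × €4 = €20
  W4→N: 93 × €3 = €279
Optimal cost = €2172.
Saving = 2454 − 2172 = €282.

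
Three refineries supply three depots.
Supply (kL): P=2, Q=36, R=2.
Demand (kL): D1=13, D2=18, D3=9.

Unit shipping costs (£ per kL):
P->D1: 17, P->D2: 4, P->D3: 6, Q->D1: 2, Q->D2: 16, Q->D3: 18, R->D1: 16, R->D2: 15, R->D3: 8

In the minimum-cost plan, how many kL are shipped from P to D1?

The minimum-cost plan:
  P–D3: 2 × £6 = £12
  Q–D1: 13 × £2 = £26
  Q–D2: 18 × £16 = £288
  Q–D3: 5 × £18 = £90
  R–D3: 2 × £8 = £16
Total cost = £432.
The route P→D1 is not used.

0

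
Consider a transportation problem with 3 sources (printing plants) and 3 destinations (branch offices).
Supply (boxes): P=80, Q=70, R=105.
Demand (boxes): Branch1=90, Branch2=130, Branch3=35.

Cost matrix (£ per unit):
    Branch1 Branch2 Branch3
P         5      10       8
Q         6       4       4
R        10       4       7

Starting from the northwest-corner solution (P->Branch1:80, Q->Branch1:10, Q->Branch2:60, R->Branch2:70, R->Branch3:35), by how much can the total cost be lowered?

Current plan cost = 80·5 + 10·6 + 60·4 + 70·4 + 35·7 = £1225.
Optimal plan:
  P->Branch1: 80 × £5 = £400
  Q->Branch1: 10 × £6 = £60
  Q->Branch2: 25 × £4 = £100
  Q->Branch3: 35 × £4 = £140
  R->Branch2: 105 × £4 = £420
Optimal cost = £1120.
Saving = 1225 − 1120 = £105.

105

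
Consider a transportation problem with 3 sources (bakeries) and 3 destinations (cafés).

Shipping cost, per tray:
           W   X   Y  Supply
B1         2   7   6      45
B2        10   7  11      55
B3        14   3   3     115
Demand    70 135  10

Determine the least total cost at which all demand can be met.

An optimal shipping plan:
  B1–W: 45 × 2 = 90
  B2–W: 25 × 10 = 250
  B2–X: 30 × 7 = 210
  B3–X: 105 × 3 = 315
  B3–Y: 10 × 3 = 30
Total = 90 + 250 + 210 + 315 + 30 = 895.

895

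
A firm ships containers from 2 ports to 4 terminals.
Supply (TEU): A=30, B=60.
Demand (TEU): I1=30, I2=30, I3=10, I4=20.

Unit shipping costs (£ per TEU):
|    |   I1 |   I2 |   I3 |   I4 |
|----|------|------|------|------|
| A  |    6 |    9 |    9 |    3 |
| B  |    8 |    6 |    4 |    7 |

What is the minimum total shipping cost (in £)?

500

An optimal shipping plan:
  A->I1: 10 × £6 = £60
  A->I4: 20 × £3 = £60
  B->I1: 20 × £8 = £160
  B->I2: 30 × £6 = £180
  B->I3: 10 × £4 = £40
Total = 60 + 60 + 160 + 180 + 40 = £500.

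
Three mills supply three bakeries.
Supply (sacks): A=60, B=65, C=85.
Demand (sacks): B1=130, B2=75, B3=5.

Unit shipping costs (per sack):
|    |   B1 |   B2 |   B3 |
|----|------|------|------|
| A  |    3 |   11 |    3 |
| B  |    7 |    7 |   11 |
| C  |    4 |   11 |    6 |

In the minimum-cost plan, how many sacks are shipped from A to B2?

0

Optimal shipments:
  A–B1: 55 × 3 = 165
  A–B3: 5 × 3 = 15
  B–B2: 65 × 7 = 455
  C–B1: 75 × 4 = 300
  C–B2: 10 × 11 = 110
Total cost = 1045.
The route A→B2 is not used.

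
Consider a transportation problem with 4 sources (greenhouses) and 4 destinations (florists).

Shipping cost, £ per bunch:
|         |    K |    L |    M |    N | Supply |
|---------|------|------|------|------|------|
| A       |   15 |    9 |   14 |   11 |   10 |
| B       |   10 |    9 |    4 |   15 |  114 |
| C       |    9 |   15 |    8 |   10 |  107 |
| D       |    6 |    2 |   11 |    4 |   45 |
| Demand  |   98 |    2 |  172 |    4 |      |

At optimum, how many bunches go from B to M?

The minimum-cost plan:
  A→K: 4 × £15 = £60
  A→L: 2 × £9 = £18
  A→N: 4 × £11 = £44
  B→M: 114 × £4 = £456
  C→K: 49 × £9 = £441
  C→M: 58 × £8 = £464
  D→K: 45 × £6 = £270
Total cost = £1753.
So B→M carries 114 bunches.

114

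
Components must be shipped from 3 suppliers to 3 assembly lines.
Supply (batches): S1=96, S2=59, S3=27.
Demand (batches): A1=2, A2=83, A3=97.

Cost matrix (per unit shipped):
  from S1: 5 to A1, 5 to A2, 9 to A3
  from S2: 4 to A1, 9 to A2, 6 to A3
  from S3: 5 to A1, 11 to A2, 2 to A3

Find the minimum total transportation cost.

932

A cheapest plan:
  S1→A1: 2 × 5 = 10
  S1→A2: 83 × 5 = 415
  S1→A3: 11 × 9 = 99
  S2→A3: 59 × 6 = 354
  S3→A3: 27 × 2 = 54
Total = 10 + 415 + 99 + 354 + 54 = 932.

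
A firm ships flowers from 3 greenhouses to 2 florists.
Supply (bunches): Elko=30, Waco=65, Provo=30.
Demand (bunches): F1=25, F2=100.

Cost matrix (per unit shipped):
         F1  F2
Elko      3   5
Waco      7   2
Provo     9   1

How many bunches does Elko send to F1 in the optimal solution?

Optimal shipments:
  Elko–F1: 25 × 3 = 75
  Elko–F2: 5 × 5 = 25
  Waco–F2: 65 × 2 = 130
  Provo–F2: 30 × 1 = 30
Total cost = 260.
So Elko→F1 carries 25 bunches.

25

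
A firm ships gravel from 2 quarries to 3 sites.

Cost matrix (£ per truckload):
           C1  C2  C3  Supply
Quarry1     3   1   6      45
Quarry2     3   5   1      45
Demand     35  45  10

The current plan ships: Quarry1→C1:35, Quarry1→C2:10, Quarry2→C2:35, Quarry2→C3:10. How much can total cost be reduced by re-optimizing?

Current plan cost = 35·3 + 10·1 + 35·5 + 10·1 = £300.
Optimal plan:
  Quarry1 to C2: 45 × £1 = £45
  Quarry2 to C1: 35 × £3 = £105
  Quarry2 to C3: 10 × £1 = £10
Optimal cost = £160.
Saving = 300 − 160 = £140.

140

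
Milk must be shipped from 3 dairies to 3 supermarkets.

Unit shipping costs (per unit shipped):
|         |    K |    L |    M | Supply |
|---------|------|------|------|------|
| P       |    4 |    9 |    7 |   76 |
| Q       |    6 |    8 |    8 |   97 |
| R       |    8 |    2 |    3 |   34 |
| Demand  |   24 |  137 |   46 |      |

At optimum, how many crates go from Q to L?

Solving gives:
  P–K: 24 × 4 = 96
  P–L: 6 × 9 = 54
  P–M: 46 × 7 = 322
  Q–L: 97 × 8 = 776
  R–L: 34 × 2 = 68
Total cost = 1316.
So Q→L carries 97 crates.

97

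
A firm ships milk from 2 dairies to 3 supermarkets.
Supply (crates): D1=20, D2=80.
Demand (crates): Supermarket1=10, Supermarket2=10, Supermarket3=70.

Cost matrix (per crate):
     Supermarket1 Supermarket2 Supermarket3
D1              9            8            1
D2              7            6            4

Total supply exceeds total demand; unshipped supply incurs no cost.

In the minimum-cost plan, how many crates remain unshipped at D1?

Minimum-cost shipments:
  D1–Supermarket3: 20 × 1 = 20
  D2–Supermarket1: 10 × 7 = 70
  D2–Supermarket2: 10 × 6 = 60
  D2–Supermarket3: 50 × 4 = 200
Total cost = 350.
D1 ships 20 of its 20, leaving 0.

0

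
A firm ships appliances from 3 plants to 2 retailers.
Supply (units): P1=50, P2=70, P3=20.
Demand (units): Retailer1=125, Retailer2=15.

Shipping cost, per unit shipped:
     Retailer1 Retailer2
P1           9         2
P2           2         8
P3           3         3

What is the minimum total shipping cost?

545

A cheapest plan:
  P1–Retailer1: 35 × 9 = 315
  P1–Retailer2: 15 × 2 = 30
  P2–Retailer1: 70 × 2 = 140
  P3–Retailer1: 20 × 3 = 60
Total = 315 + 30 + 140 + 60 = 545.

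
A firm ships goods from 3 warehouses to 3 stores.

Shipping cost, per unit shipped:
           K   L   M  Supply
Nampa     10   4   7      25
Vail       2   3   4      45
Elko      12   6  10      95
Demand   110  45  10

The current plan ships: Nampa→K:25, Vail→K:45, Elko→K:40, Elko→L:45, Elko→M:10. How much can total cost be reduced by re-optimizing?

10

Current plan cost = 25·10 + 45·2 + 40·12 + 45·6 + 10·10 = 1190.
Optimal plan:
  Nampa–L: 15 × 4 = 60
  Nampa–M: 10 × 7 = 70
  Vail–K: 45 × 2 = 90
  Elko–K: 65 × 12 = 780
  Elko–L: 30 × 6 = 180
Optimal cost = 1180.
Saving = 1190 − 1180 = 10.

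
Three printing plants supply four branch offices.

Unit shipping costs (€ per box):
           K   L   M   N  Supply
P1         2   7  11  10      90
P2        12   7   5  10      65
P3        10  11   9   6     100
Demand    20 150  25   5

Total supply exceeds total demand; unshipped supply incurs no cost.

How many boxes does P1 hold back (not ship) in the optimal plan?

Minimum-cost shipments:
  P1->K: 20 × €2 = €40
  P1->L: 70 × €7 = €490
  P2->L: 65 × €7 = €455
  P3->L: 15 × €11 = €165
  P3->M: 25 × €9 = €225
  P3->N: 5 × €6 = €30
Total cost = €1405.
P1 ships 90 of its 90, leaving 0.

0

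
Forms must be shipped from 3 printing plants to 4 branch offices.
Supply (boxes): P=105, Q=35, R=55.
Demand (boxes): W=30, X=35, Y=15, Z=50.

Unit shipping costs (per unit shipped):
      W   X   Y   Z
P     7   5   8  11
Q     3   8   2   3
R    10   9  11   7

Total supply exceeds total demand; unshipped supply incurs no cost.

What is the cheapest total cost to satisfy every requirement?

Optimal allocation:
  P→W: 10 × 7 = 70
  P→X: 35 × 5 = 175
  Q→W: 20 × 3 = 60
  Q→Y: 15 × 2 = 30
  R→Z: 50 × 7 = 350
Total = 70 + 175 + 60 + 30 + 350 = 685.

685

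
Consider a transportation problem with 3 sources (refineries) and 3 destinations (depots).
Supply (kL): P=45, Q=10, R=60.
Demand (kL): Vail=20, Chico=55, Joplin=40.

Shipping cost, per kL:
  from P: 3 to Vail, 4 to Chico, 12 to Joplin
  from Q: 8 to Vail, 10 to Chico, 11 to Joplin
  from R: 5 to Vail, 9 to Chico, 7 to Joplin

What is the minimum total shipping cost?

A cheapest plan:
  P→Chico: 45 kL
  Q→Chico: 10 kL
  R→Vail: 20 kL
  R→Joplin: 40 kL
Total cost = 660.

660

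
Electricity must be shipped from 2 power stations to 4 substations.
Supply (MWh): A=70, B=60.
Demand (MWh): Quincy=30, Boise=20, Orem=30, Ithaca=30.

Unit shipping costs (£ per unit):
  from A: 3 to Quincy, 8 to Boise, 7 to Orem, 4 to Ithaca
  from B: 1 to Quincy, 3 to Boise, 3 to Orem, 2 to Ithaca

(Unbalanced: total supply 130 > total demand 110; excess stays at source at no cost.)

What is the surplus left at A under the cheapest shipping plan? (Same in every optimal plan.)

20

An optimal plan:
  A→Quincy: 30 MWh
  A→Ithaca: 20 MWh
  B→Boise: 20 MWh
  B→Orem: 30 MWh
  B→Ithaca: 10 MWh
Total cost = £340.
A ships 50 of its 70, leaving 20.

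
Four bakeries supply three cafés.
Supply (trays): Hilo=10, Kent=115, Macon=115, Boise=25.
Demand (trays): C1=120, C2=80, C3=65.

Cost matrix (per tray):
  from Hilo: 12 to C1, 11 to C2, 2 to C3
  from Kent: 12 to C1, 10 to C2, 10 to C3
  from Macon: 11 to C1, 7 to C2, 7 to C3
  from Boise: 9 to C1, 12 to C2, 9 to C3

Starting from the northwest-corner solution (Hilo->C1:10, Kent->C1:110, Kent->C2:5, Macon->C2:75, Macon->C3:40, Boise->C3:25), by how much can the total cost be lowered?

130

Current plan cost = 10·12 + 110·12 + 5·10 + 75·7 + 40·7 + 25·9 = 2520.
Optimal plan:
  Hilo->C3: 10 × 2 = 20
  Kent->C1: 95 × 12 = 1140
  Kent->C3: 20 × 10 = 200
  Macon->C2: 80 × 7 = 560
  Macon->C3: 35 × 7 = 245
  Boise->C1: 25 × 9 = 225
Optimal cost = 2390.
Saving = 2520 − 2390 = 130.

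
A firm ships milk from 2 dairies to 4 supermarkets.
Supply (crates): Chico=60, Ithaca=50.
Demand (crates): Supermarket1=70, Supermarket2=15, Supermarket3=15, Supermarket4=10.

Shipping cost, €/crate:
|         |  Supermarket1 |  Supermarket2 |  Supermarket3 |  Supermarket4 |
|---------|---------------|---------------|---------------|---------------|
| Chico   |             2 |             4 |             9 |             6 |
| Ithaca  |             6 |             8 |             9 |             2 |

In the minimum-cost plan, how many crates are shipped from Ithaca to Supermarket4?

10

Solving gives:
  Chico to Supermarket1: 45 crates
  Chico to Supermarket2: 15 crates
  Ithaca to Supermarket1: 25 crates
  Ithaca to Supermarket3: 15 crates
  Ithaca to Supermarket4: 10 crates
Total cost = €455.
So Ithaca→Supermarket4 carries 10 crates.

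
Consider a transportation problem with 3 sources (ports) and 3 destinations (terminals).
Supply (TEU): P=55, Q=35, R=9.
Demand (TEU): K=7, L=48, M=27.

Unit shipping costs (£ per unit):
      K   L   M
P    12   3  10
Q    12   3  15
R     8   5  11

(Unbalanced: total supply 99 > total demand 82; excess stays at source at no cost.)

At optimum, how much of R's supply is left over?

2

An optimal plan:
  P to L: 28 × £3 = £84
  P to M: 27 × £10 = £270
  Q to L: 20 × £3 = £60
  R to K: 7 × £8 = £56
Total cost = £470.
R ships 7 of its 9, leaving 2.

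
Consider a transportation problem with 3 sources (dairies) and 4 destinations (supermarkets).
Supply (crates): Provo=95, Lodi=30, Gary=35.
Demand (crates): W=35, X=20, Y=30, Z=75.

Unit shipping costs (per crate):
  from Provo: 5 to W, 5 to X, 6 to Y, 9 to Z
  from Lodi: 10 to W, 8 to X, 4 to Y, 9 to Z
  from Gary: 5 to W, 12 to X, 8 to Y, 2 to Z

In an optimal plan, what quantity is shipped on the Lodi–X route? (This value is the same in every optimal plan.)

0

Optimal shipments:
  Provo to W: 35 crates
  Provo to X: 20 crates
  Provo to Z: 40 crates
  Lodi to Y: 30 crates
  Gary to Z: 35 crates
Total cost = 825.
The route Lodi→X is not used.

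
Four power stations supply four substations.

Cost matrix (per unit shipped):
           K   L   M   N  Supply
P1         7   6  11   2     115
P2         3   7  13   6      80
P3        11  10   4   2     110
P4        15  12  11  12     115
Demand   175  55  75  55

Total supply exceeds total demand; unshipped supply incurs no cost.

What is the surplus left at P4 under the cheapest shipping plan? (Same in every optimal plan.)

60

An optimal plan:
  P1->K: 95 × 7 = 665
  P1->N: 20 × 2 = 40
  P2->K: 80 × 3 = 240
  P3->M: 75 × 4 = 300
  P3->N: 35 × 2 = 70
  P4->L: 55 × 12 = 660
Total cost = 1975.
P4 ships 55 of its 115, leaving 60.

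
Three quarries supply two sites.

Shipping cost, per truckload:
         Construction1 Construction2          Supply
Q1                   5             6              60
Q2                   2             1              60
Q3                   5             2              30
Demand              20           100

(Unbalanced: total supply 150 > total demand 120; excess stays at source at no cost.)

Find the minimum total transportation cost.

280

One minimum-cost allocation:
  Q1→Construction1: 20 × 5 = 100
  Q1→Construction2: 10 × 6 = 60
  Q2→Construction2: 60 × 1 = 60
  Q3→Construction2: 30 × 2 = 60
Total = 100 + 60 + 60 + 60 = 280.
(Supply check: Q1 ships 30; Q2 ships 60; Q3 ships 30.)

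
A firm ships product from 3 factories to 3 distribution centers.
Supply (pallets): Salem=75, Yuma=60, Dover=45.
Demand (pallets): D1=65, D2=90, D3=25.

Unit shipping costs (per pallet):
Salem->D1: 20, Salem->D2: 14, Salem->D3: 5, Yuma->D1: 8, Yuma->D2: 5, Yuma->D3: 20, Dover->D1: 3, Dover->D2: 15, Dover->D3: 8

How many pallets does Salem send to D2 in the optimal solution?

Solving gives:
  Salem–D2: 50 × 14 = 700
  Salem–D3: 25 × 5 = 125
  Yuma–D1: 20 × 8 = 160
  Yuma–D2: 40 × 5 = 200
  Dover–D1: 45 × 3 = 135
Total cost = 1320.
So Salem→D2 carries 50 pallets.

50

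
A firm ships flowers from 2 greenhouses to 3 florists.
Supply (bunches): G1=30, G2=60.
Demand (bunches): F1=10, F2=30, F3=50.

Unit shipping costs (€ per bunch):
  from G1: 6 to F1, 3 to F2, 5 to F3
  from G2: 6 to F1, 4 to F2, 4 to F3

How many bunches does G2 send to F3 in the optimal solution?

Solving gives:
  G1→F2: 30 × €3 = €90
  G2→F1: 10 × €6 = €60
  G2→F3: 50 × €4 = €200
Total cost = €350.
So G2→F3 carries 50 bunches.

50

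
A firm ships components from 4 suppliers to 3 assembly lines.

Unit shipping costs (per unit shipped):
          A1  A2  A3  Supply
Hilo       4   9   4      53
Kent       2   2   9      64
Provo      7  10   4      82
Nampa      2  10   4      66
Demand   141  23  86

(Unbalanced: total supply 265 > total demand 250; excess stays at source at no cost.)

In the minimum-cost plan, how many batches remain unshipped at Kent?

0

An optimal plan:
  Hilo→A1: 34 batches
  Hilo→A3: 4 batches
  Kent→A1: 41 batches
  Kent→A2: 23 batches
  Provo→A3: 82 batches
  Nampa→A1: 66 batches
Total cost = 740.
Kent ships 64 of its 64, leaving 0.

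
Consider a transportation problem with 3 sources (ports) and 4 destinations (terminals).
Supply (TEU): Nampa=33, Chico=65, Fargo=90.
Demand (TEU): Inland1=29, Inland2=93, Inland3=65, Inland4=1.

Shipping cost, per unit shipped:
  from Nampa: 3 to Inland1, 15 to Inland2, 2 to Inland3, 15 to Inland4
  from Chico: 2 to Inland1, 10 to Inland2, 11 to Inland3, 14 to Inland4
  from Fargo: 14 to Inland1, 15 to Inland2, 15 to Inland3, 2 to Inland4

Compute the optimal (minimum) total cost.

Optimal allocation:
  Nampa->Inland3: 33 TEU
  Chico->Inland1: 29 TEU
  Chico->Inland2: 36 TEU
  Fargo->Inland2: 57 TEU
  Fargo->Inland3: 32 TEU
  Fargo->Inland4: 1 TEU
Total cost = 1821.
(Supply check: Nampa ships 33; Chico ships 65; Fargo ships 90.)

1821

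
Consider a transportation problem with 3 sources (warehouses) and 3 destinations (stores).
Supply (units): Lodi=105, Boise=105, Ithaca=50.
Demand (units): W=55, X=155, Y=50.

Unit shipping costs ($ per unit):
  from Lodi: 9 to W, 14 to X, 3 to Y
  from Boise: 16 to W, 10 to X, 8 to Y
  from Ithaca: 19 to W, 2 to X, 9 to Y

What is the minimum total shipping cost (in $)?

A cheapest plan:
  Lodi to W: 55 × $9 = $495
  Lodi to Y: 50 × $3 = $150
  Boise to X: 105 × $10 = $1050
  Ithaca to X: 50 × $2 = $100
Total = 495 + 150 + 1050 + 100 = $1795.

1795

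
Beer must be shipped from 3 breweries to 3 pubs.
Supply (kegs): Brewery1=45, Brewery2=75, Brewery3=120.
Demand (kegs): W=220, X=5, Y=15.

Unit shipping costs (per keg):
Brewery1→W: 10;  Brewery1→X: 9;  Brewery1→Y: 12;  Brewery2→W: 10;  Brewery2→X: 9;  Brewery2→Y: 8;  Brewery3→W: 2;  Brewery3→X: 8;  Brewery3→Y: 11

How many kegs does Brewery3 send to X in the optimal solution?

0

Optimal shipments:
  Brewery1–W: 40 × 10 = 400
  Brewery1–X: 5 × 9 = 45
  Brewery2–W: 60 × 10 = 600
  Brewery2–Y: 15 × 8 = 120
  Brewery3–W: 120 × 2 = 240
Total cost = 1405.
The route Brewery3→X is not used.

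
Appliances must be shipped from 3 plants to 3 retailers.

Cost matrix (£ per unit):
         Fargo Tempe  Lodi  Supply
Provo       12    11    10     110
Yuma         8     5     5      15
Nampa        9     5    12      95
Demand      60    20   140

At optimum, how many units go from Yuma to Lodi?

The minimum-cost plan:
  Provo to Lodi: 110 × £10 = £1100
  Yuma to Lodi: 15 × £5 = £75
  Nampa to Fargo: 60 × £9 = £540
  Nampa to Tempe: 20 × £5 = £100
  Nampa to Lodi: 15 × £12 = £180
Total cost = £1995.
So Yuma→Lodi carries 15 units.

15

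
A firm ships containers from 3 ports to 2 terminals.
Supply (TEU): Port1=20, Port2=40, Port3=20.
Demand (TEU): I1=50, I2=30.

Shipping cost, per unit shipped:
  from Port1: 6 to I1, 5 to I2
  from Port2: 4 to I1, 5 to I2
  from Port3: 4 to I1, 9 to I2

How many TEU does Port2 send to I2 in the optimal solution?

10

Solving gives:
  Port1 to I2: 20 TEU
  Port2 to I1: 30 TEU
  Port2 to I2: 10 TEU
  Port3 to I1: 20 TEU
Total cost = 350.
So Port2→I2 carries 10 TEU.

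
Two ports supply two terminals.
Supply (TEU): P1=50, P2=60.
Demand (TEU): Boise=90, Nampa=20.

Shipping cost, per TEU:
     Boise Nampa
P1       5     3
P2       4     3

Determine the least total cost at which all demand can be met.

450

An optimal shipping plan:
  P1->Boise: 30 × 5 = 150
  P1->Nampa: 20 × 3 = 60
  P2->Boise: 60 × 4 = 240
Total = 150 + 60 + 240 = 450.
(Supply check: P1 ships 50; P2 ships 60.)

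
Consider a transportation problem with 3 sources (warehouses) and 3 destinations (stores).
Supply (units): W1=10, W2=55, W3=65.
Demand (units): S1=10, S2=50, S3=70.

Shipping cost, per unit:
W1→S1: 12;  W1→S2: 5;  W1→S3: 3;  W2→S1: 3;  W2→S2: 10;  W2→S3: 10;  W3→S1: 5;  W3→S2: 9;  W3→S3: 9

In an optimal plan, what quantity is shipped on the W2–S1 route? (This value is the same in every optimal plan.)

The minimum-cost plan:
  W1->S3: 10 × 3 = 30
  W2->S1: 10 × 3 = 30
  W2->S3: 45 × 10 = 450
  W3->S2: 50 × 9 = 450
  W3->S3: 15 × 9 = 135
Total cost = 1095.
So W2→S1 carries 10 units.

10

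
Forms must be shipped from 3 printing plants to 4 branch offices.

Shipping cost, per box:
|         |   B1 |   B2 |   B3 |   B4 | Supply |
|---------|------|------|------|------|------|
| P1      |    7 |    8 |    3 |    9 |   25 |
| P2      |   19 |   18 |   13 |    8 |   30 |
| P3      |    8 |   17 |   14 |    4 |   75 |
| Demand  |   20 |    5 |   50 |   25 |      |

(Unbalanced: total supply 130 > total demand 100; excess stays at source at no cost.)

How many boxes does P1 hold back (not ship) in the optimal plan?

0

Minimum-cost shipments:
  P1->B3: 25 × 3 = 75
  P2->B3: 25 × 13 = 325
  P3->B1: 20 × 8 = 160
  P3->B2: 5 × 17 = 85
  P3->B4: 25 × 4 = 100
Total cost = 745.
P1 ships 25 of its 25, leaving 0.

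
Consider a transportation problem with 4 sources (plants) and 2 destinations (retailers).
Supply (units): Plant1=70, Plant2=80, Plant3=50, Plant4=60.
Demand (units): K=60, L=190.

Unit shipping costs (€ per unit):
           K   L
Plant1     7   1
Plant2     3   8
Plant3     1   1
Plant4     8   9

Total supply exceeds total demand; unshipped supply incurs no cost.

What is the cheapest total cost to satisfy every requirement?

910

An optimal shipping plan:
  Plant1 to L: 70 × €1 = €70
  Plant2 to K: 60 × €3 = €180
  Plant2 to L: 20 × €8 = €160
  Plant3 to L: 50 × €1 = €50
  Plant4 to L: 50 × €9 = €450
Total = 70 + 180 + 160 + 50 + 450 = €910.
(Supply check: Plant1 ships 70; Plant2 ships 80; Plant3 ships 50; Plant4 ships 50.)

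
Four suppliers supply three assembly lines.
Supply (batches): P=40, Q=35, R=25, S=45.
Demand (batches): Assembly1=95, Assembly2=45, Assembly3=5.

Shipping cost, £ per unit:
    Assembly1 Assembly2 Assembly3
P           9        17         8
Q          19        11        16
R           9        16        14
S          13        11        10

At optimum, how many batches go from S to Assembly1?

Optimal shipments:
  P→Assembly1: 40 batches
  Q→Assembly2: 35 batches
  R→Assembly1: 25 batches
  S→Assembly1: 30 batches
  S→Assembly2: 10 batches
  S→Assembly3: 5 batches
Total cost = £1520.
So S→Assembly1 carries 30 batches.

30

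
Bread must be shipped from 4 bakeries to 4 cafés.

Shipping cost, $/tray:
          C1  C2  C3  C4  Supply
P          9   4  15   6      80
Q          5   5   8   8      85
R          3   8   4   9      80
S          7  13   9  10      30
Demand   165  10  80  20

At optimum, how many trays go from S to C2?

0

The minimum-cost plan:
  P to C1: 50 × $9 = $450
  P to C2: 10 × $4 = $40
  P to C4: 20 × $6 = $120
  Q to C1: 85 × $5 = $425
  R to C3: 80 × $4 = $320
  S to C1: 30 × $7 = $210
Total cost = $1565.
The route S→C2 is not used.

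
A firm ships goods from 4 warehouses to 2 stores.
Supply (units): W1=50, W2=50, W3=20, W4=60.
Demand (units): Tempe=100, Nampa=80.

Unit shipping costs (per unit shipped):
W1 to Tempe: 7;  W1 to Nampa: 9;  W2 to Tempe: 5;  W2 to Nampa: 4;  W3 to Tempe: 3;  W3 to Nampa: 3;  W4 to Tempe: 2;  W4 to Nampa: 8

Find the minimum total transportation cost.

750

An optimal shipping plan:
  W1→Tempe: 40 × 7 = 280
  W1→Nampa: 10 × 9 = 90
  W2→Nampa: 50 × 4 = 200
  W3→Nampa: 20 × 3 = 60
  W4→Tempe: 60 × 2 = 120
Total = 280 + 90 + 200 + 60 + 120 = 750.
(Supply check: W1 ships 50; W2 ships 50; W3 ships 20; W4 ships 60.)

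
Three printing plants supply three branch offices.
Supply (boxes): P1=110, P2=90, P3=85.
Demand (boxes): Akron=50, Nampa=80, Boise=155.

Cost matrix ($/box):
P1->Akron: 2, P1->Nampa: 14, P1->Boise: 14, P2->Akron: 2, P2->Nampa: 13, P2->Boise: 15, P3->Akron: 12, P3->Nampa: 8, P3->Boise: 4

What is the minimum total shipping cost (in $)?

2460

An optimal shipping plan:
  P1->Akron: 40 × $2 = $80
  P1->Boise: 70 × $14 = $980
  P2->Akron: 10 × $2 = $20
  P2->Nampa: 80 × $13 = $1040
  P3->Boise: 85 × $4 = $340
Total = 80 + 980 + 20 + 1040 + 340 = $2460.
(Supply check: P1 ships 110; P2 ships 90; P3 ships 85.)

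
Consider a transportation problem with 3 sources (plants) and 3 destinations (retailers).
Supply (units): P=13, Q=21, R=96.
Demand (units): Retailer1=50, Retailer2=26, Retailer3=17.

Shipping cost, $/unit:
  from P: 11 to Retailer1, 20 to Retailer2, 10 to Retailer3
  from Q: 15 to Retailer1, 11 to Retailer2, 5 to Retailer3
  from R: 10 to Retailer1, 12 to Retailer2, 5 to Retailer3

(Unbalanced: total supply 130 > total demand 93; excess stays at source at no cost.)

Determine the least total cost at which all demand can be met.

876

A cheapest plan:
  Q->Retailer2: 21 × $11 = $231
  R->Retailer1: 50 × $10 = $500
  R->Retailer2: 5 × $12 = $60
  R->Retailer3: 17 × $5 = $85
Total = 231 + 500 + 60 + 85 = $876.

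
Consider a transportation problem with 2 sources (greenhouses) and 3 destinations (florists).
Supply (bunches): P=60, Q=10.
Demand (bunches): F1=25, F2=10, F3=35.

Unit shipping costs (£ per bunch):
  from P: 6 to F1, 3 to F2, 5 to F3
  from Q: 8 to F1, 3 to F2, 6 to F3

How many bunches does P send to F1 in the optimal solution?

25

The minimum-cost plan:
  P to F1: 25 × £6 = £150
  P to F3: 35 × £5 = £175
  Q to F2: 10 × £3 = £30
Total cost = £355.
So P→F1 carries 25 bunches.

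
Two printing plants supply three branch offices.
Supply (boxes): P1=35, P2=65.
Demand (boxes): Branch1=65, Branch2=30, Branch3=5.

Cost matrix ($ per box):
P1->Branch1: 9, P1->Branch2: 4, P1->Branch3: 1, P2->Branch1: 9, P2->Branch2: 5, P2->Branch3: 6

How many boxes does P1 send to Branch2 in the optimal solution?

30

The minimum-cost plan:
  P1 to Branch2: 30 boxes
  P1 to Branch3: 5 boxes
  P2 to Branch1: 65 boxes
Total cost = $710.
So P1→Branch2 carries 30 boxes.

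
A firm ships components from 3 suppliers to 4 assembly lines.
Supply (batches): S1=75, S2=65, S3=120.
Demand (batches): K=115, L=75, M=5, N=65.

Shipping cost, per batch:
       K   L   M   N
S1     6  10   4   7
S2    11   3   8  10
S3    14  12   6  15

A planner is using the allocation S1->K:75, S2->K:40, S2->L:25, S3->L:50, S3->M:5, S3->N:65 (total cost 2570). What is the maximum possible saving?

240

Current plan cost = 75·6 + 40·11 + 25·3 + 50·12 + 5·6 + 65·15 = 2570.
Optimal plan:
  S1–K: 10 batches
  S1–N: 65 batches
  S2–L: 65 batches
  S3–K: 105 batches
  S3–L: 10 batches
  S3–M: 5 batches
Optimal cost = 2330.
Saving = 2570 − 2330 = 240.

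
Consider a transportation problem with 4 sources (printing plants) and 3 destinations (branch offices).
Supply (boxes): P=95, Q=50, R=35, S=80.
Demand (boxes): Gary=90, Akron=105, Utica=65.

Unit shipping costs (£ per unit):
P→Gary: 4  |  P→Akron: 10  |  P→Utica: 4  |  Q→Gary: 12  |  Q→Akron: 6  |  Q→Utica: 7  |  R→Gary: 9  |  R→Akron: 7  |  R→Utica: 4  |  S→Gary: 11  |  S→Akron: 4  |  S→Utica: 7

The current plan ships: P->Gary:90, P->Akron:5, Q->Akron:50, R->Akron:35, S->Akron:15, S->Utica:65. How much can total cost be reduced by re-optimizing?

Current plan cost = 90·4 + 5·10 + 50·6 + 35·7 + 15·4 + 65·7 = £1470.
Optimal plan:
  P to Gary: 90 × £4 = £360
  P to Utica: 5 × £4 = £20
  Q to Akron: 25 × £6 = £150
  Q to Utica: 25 × £7 = £175
  R to Utica: 35 × £4 = £140
  S to Akron: 80 × £4 = £320
Optimal cost = £1165.
Saving = 1470 − 1165 = £305.

305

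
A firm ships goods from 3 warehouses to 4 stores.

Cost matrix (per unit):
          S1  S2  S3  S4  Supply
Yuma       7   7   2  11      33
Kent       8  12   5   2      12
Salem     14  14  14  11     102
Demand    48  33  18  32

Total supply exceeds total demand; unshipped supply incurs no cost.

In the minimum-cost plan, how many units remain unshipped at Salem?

An optimal plan:
  Yuma->S2: 15 × 7 = 105
  Yuma->S3: 18 × 2 = 36
  Kent->S4: 12 × 2 = 24
  Salem->S1: 48 × 14 = 672
  Salem->S2: 18 × 14 = 252
  Salem->S4: 20 × 11 = 220
Total cost = 1309.
Salem ships 86 of its 102, leaving 16.

16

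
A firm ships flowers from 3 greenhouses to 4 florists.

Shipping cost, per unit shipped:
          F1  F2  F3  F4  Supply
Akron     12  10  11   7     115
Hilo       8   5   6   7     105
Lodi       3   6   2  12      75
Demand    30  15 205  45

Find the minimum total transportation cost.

One minimum-cost allocation:
  Akron–F2: 15 × 10 = 150
  Akron–F3: 55 × 11 = 605
  Akron–F4: 45 × 7 = 315
  Hilo–F3: 105 × 6 = 630
  Lodi–F1: 30 × 3 = 90
  Lodi–F3: 45 × 2 = 90
Total = 150 + 605 + 315 + 630 + 90 + 90 = 1880.
(Supply check: Akron ships 115; Hilo ships 105; Lodi ships 75.)

1880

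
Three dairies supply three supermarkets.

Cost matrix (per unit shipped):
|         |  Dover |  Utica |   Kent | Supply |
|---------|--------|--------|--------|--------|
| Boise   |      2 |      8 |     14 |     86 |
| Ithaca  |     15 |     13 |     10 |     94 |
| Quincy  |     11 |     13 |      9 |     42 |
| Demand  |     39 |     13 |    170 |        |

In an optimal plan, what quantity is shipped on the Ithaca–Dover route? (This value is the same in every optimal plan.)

The minimum-cost plan:
  Boise→Dover: 39 × 2 = 78
  Boise→Utica: 13 × 8 = 104
  Boise→Kent: 34 × 14 = 476
  Ithaca→Kent: 94 × 10 = 940
  Quincy→Kent: 42 × 9 = 378
Total cost = 1976.
The route Ithaca→Dover is not used.

0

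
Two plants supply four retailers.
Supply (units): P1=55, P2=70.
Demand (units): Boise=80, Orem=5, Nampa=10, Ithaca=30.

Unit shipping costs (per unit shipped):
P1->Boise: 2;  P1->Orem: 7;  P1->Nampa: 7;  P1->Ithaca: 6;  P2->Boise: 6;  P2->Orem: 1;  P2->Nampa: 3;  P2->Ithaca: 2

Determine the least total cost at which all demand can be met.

Optimal allocation:
  P1→Boise: 55 × 2 = 110
  P2→Boise: 25 × 6 = 150
  P2→Orem: 5 × 1 = 5
  P2→Nampa: 10 × 3 = 30
  P2→Ithaca: 30 × 2 = 60
Total = 110 + 150 + 5 + 30 + 60 = 355.

355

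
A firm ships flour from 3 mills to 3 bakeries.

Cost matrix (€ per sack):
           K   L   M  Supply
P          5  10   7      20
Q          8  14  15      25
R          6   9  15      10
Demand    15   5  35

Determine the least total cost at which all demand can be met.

520

Optimal allocation:
  P→M: 20 × €7 = €140
  Q→K: 10 × €8 = €80
  Q→M: 15 × €15 = €225
  R→K: 5 × €6 = €30
  R→L: 5 × €9 = €45
Total = 140 + 80 + 225 + 30 + 45 = €520.
(Supply check: P ships 20; Q ships 25; R ships 10.)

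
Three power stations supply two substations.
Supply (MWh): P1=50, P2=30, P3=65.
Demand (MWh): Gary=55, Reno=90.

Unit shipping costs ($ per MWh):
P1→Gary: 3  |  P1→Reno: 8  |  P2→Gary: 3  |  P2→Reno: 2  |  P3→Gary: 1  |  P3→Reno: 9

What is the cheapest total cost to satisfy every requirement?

605

One minimum-cost allocation:
  P1->Reno: 50 × $8 = $400
  P2->Reno: 30 × $2 = $60
  P3->Gary: 55 × $1 = $55
  P3->Reno: 10 × $9 = $90
Total = 400 + 60 + 55 + 90 = $605.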